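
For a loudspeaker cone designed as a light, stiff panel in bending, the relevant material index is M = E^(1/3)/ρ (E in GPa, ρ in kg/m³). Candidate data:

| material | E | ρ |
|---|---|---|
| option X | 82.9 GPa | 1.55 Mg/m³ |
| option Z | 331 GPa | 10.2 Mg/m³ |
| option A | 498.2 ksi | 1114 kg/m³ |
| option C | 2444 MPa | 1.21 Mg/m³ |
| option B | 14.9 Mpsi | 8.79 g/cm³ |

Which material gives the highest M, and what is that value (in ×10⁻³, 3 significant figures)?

Putting every candidate on a common basis:
  option X: E = 82.90 GPa, ρ = 1550 kg/m³
  option Z: E = 331.0 GPa, ρ = 10200 kg/m³
  option A: E = 3.435 GPa, ρ = 1114 kg/m³
  option C: E = 2.444 GPa, ρ = 1210 kg/m³
  option B: E = 102.7 GPa, ρ = 8790 kg/m³
  option X: M = 2.81×10⁻³
  option A: M = 1.35×10⁻³
  option C: M = 1.11×10⁻³
  option Z: M = 0.678×10⁻³
  option B: M = 0.533×10⁻³
The maximum is for option X.

option X, M = 2.81×10⁻³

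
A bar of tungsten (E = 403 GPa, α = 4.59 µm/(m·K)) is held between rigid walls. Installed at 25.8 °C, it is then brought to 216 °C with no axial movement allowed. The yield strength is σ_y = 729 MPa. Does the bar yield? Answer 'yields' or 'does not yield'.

ΔT = 190.2 K. Constrained thermal stress σ = E·α·ΔT = 403.0×10³ MPa × 4.59×10⁻⁶ × 190.2 = 352 MPa (compressive).
Compare to σ_y = 729 MPa: σ < σ_y, so it does not yield.

does not yield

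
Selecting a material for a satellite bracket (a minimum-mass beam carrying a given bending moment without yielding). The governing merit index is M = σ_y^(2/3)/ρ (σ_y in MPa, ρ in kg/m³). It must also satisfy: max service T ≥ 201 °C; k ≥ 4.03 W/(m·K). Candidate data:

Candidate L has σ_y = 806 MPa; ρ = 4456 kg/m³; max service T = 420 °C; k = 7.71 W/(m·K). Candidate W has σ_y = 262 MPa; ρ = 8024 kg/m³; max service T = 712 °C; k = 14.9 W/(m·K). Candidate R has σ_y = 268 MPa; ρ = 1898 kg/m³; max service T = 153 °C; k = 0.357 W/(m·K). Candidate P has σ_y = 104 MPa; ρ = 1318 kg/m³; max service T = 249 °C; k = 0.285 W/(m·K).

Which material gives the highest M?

Screen on constraints: max service T ≥ 201 °C; k ≥ 4.03 W/(m·K). Survivors: candidate L, candidate W.
Computing M directly (units already consistent):
  candidate L: M = 19.4×10⁻³
  candidate W: M = 5.10×10⁻³
Candidate L has the largest M.

candidate L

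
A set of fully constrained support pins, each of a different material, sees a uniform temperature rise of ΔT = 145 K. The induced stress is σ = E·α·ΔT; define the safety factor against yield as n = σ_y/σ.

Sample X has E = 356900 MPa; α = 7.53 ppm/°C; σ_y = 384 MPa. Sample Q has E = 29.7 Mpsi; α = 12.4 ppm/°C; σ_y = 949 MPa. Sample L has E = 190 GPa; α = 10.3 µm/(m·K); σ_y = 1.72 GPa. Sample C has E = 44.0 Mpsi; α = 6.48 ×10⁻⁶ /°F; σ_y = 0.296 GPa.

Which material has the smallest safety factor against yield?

sample C

Per material, after unit conversion:
  sample X: E = 356.9, α = 7.53, σ_y = 384.0 → σ = 390 MPa, n = 0.985
  sample Q: E = 204.8, α = 12.4, σ_y = 949.0 → σ = 368 MPa, n = 2.58
  sample L: E = 190.0, α = 10.3, σ_y = 1720 → σ = 284 MPa, n = 6.06
  sample C: E = 303.4, α = 11.7, σ_y = 296.0 → σ = 513 MPa, n = 0.577
Smallest n: sample C with n = 0.577.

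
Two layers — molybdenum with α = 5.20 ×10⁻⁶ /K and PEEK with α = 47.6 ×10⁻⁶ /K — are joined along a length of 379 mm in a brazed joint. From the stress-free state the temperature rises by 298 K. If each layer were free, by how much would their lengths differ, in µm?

Δα = |5.20 − 47.6|×10⁻⁶/K = 42.4×10⁻⁶/K.
ΔL_mismatch = Δα·L·ΔT = 42.4×10⁻⁶ × 379.0 mm × 298.0 K = 4790 µm.

4790 µm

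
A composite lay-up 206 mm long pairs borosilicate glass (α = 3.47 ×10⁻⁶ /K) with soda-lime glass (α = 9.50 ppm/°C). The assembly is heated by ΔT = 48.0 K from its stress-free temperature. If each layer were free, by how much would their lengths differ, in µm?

59.6 µm

Δα = |3.47 − 9.50|×10⁻⁶/K = 6.03×10⁻⁶/K.
ΔL_mismatch = Δα·L·ΔT = 6.03×10⁻⁶ × 206.0 mm × 48.0 K = 59.6 µm.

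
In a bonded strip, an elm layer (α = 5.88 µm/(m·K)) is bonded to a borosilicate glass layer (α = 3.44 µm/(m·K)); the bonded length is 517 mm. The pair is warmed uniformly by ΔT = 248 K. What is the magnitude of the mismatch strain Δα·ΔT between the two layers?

6.05×10⁻⁴

Δα = |5.88 − 3.44|×10⁻⁶/K = 2.44×10⁻⁶/K.
Mismatch strain = Δα·ΔT = 2.44×10⁻⁶ × 248.0 = 6.05×10⁻⁴.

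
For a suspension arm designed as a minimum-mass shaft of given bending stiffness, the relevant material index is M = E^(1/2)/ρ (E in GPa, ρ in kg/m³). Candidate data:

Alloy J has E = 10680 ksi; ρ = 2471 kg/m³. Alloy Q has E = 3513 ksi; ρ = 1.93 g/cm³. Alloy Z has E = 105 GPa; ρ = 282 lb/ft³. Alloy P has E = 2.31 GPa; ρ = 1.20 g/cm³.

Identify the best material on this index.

Convert each candidate to consistent units, then evaluate M:
  alloy J: E = 73.64 GPa, ρ = 2471 kg/m³
  alloy Q: E = 24.22 GPa, ρ = 1930 kg/m³
  alloy Z: E = 105.0 GPa, ρ = 4517 kg/m³
  alloy P: E = 2.310 GPa, ρ = 1200 kg/m³
  alloy J: M = 3.47×10⁻³
  alloy Q: M = 2.55×10⁻³
  alloy Z: M = 2.27×10⁻³
  alloy P: M = 1.27×10⁻³
Alloy J has the largest M.

alloy J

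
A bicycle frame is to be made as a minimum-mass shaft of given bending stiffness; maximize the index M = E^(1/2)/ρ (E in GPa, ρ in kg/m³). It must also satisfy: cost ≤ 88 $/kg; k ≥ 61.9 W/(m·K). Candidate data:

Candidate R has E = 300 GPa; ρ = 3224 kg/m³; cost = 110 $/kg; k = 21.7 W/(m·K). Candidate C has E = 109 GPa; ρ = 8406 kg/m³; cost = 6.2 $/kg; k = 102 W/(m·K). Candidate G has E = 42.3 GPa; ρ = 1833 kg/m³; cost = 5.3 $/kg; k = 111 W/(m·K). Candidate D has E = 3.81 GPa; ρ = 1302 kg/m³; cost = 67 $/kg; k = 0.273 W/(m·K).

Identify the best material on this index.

candidate G

Screen on constraints: cost ≤ 88 $/kg; k ≥ 61.9 W/(m·K). Survivors: candidate C, candidate G.
Per-candidate index values:
  candidate G: M = 3.55×10⁻³
  candidate C: M = 1.24×10⁻³
Highest index: candidate G.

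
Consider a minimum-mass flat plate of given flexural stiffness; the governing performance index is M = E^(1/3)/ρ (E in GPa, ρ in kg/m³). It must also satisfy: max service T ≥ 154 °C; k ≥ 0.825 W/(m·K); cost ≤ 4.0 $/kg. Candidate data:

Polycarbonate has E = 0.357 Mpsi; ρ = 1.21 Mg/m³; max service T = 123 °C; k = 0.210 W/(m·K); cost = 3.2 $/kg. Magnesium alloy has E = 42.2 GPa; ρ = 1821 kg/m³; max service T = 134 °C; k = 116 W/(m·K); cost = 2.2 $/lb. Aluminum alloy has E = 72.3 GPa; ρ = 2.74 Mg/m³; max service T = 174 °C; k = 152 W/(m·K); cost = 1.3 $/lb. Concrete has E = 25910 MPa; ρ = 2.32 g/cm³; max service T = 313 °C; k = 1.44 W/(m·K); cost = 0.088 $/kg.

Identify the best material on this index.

aluminum alloy

Screen on constraints: max service T ≥ 154 °C; k ≥ 0.825 W/(m·K); cost ≤ 4.0 $/kg. Survivors: aluminum alloy, concrete.
Normalizing units and computing the index:
  aluminum alloy: E = 72.30 GPa, ρ = 2740 kg/m³
  concrete: E = 25.91 GPa, ρ = 2320 kg/m³
  aluminum alloy: M = 1.52×10⁻³
  concrete: M = 1.28×10⁻³
The maximum is for aluminum alloy.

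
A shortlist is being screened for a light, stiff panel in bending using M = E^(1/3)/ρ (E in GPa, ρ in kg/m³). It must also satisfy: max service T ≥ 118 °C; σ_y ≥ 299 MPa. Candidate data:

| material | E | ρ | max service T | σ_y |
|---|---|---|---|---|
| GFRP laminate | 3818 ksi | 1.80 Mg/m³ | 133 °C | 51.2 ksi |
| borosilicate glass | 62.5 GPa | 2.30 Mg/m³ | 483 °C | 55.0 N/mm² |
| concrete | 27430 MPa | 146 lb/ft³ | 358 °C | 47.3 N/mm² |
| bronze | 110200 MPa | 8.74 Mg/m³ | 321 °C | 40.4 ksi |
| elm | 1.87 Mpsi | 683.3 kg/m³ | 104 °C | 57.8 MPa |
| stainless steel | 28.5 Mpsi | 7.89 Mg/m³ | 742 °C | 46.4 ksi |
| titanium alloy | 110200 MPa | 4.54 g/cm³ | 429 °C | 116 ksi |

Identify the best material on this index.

Screen on constraints: max service T ≥ 118 °C; σ_y ≥ 299 MPa. Survivors: GFRP laminate, stainless steel, titanium alloy.
After converting to SI:
  GFRP laminate: E = 26.32 GPa, ρ = 1800 kg/m³
  stainless steel: E = 196.5 GPa, ρ = 7890 kg/m³
  titanium alloy: E = 110.2 GPa, ρ = 4540 kg/m³
  GFRP laminate: M = 1.65×10⁻³
  titanium alloy: M = 1.06×10⁻³
  stainless steel: M = 0.737×10⁻³
Highest index: GFRP laminate.

GFRP laminate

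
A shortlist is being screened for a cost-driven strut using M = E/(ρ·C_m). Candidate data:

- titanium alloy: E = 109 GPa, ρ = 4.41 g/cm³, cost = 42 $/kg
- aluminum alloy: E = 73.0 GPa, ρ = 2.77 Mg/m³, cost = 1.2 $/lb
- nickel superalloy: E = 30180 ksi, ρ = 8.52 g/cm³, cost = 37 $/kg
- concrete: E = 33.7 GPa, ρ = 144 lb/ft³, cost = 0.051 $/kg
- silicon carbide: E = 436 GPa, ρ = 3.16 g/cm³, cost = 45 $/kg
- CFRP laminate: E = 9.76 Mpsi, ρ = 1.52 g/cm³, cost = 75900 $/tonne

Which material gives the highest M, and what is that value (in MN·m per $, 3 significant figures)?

concrete, M = 286 MN·m per $

In SI units:
  titanium alloy: E = 109.0 GPa, ρ = 4410 kg/m³, cost = 42.00 $/kg
  aluminum alloy: E = 73.00 GPa, ρ = 2770 kg/m³, cost = 2.646 $/kg
  nickel superalloy: E = 208.1 GPa, ρ = 8520 kg/m³, cost = 37.00 $/kg
  concrete: E = 33.70 GPa, ρ = 2307 kg/m³, cost = 0.05100 $/kg
  silicon carbide: E = 436.0 GPa, ρ = 3160 kg/m³, cost = 45.00 $/kg
  CFRP laminate: E = 67.29 GPa, ρ = 1520 kg/m³, cost = 75.90 $/kg
  concrete: M = 286 MN·m per $
  aluminum alloy: M = 9.96 MN·m per $
  silicon carbide: M = 3.07 MN·m per $
  nickel superalloy: M = 0.660 MN·m per $
  titanium alloy: M = 0.588 MN·m per $
  CFRP laminate: M = 0.583 MN·m per $
Highest index: concrete.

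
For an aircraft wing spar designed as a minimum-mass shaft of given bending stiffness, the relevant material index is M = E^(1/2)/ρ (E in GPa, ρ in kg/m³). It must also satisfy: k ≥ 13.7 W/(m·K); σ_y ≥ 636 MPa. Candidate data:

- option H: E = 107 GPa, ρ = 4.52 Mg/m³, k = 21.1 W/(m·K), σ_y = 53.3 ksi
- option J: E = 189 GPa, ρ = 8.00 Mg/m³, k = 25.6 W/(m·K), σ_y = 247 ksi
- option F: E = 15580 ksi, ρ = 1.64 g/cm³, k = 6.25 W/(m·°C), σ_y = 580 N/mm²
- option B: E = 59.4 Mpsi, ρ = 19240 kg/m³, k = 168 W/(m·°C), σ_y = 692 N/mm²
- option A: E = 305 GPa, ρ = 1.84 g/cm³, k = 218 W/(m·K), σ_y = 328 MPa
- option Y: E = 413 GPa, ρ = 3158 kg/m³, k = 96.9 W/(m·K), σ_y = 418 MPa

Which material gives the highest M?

Screen on constraints: k ≥ 13.7 W/(m·K); σ_y ≥ 636 MPa. Survivors: option J, option B.
Convert each candidate to consistent units, then evaluate M:
  option J: E = 189.0 GPa, ρ = 8000 kg/m³
  option B: E = 409.5 GPa, ρ = 19240 kg/m³
  option J: M = 1.72×10⁻³
  option B: M = 1.05×10⁻³
The maximum is for option J.

option J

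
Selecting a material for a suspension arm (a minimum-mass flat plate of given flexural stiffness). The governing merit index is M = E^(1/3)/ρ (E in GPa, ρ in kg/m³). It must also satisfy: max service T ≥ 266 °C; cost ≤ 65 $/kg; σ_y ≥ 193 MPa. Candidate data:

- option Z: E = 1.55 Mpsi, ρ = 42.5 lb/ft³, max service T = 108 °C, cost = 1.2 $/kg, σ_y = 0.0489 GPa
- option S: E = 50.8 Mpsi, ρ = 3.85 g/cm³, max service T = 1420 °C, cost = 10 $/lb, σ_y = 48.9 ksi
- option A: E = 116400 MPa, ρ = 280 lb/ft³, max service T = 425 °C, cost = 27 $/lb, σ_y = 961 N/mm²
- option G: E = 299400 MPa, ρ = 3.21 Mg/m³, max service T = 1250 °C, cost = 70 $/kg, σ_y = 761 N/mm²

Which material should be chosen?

option S

Screen on constraints: max service T ≥ 266 °C; cost ≤ 65 $/kg; σ_y ≥ 193 MPa. Survivors: option S, option A.
Putting every candidate on a common basis:
  option S: E = 350.3 GPa, ρ = 3850 kg/m³
  option A: E = 116.4 GPa, ρ = 4485 kg/m³
  option S: M = 1.83×10⁻³
  option A: M = 1.09×10⁻³
The maximum is for option S.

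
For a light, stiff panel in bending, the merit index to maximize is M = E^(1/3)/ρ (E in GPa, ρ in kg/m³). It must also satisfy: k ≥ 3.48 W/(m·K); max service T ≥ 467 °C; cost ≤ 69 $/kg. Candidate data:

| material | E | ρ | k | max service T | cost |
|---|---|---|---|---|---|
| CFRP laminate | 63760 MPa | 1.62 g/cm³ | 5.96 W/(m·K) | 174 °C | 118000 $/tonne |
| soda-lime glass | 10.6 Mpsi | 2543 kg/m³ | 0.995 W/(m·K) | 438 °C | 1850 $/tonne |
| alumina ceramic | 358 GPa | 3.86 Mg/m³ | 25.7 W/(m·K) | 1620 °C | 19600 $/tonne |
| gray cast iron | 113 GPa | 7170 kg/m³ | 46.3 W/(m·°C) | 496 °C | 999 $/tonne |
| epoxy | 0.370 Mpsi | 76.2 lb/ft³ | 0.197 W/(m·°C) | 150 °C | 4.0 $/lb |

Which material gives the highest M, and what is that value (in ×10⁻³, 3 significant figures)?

Screen on constraints: k ≥ 3.48 W/(m·K); max service T ≥ 467 °C; cost ≤ 69 $/kg. Survivors: alumina ceramic, gray cast iron.
Normalizing units and computing the index:
  alumina ceramic: E = 358.0 GPa, ρ = 3860 kg/m³
  gray cast iron: E = 113.0 GPa, ρ = 7170 kg/m³
  alumina ceramic: M = 1.84×10⁻³
  gray cast iron: M = 0.674×10⁻³
The maximum is for alumina ceramic.

alumina ceramic, M = 1.84×10⁻³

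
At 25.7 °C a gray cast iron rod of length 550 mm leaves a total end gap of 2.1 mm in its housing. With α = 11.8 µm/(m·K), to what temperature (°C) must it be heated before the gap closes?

α·L₀·ΔT = 2.1 mm ⇒ ΔT = 2.1 / (11.8×10⁻⁶ × 550.0) = 323.6 K.
T = 25.7 + 323.6 = 349.3 °C.

349 °C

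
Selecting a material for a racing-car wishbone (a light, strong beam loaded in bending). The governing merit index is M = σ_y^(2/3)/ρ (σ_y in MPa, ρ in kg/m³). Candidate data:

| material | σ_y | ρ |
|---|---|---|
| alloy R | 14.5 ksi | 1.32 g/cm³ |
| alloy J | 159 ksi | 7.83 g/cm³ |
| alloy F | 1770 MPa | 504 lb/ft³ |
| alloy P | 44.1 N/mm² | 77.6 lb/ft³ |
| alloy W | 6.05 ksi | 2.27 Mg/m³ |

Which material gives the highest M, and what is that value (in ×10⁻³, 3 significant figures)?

alloy F, M = 18.1×10⁻³

In SI units:
  alloy R: σ_y = 99.97 MPa, ρ = 1320 kg/m³
  alloy J: σ_y = 1096 MPa, ρ = 7830 kg/m³
  alloy F: σ_y = 1770 MPa, ρ = 8073 kg/m³
  alloy P: σ_y = 44.10 MPa, ρ = 1243 kg/m³
  alloy W: σ_y = 41.71 MPa, ρ = 2270 kg/m³
  alloy F: M = 18.1×10⁻³
  alloy R: M = 16.3×10⁻³
  alloy J: M = 13.6×10⁻³
  alloy P: M = 10.0×10⁻³
  alloy W: M = 5.30×10⁻³
Alloy F ranks first.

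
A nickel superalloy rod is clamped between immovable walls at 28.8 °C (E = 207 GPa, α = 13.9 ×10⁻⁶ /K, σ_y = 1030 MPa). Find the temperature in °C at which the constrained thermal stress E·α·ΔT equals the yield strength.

E·α·ΔT = 1030 MPa ⇒ ΔT = 1030 / (207.0×10³ × 13.9×10⁻⁶) = 358.0 K.
T = 28.8 + 358.0 = 386.8 °C.

387 °C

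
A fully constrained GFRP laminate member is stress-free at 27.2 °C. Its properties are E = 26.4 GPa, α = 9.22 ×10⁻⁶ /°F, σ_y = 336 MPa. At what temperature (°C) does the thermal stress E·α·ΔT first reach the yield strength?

α = 9.22×10⁻⁶/°F × 9/5 = 16.6×10⁻⁶/K.
E·α·ΔT = 336.0 MPa ⇒ ΔT = 336.0 / (26.40×10³ × 16.6×10⁻⁶) = 766.9 K.
T = 27.2 + 766.9 = 794.1 °C.

794 °C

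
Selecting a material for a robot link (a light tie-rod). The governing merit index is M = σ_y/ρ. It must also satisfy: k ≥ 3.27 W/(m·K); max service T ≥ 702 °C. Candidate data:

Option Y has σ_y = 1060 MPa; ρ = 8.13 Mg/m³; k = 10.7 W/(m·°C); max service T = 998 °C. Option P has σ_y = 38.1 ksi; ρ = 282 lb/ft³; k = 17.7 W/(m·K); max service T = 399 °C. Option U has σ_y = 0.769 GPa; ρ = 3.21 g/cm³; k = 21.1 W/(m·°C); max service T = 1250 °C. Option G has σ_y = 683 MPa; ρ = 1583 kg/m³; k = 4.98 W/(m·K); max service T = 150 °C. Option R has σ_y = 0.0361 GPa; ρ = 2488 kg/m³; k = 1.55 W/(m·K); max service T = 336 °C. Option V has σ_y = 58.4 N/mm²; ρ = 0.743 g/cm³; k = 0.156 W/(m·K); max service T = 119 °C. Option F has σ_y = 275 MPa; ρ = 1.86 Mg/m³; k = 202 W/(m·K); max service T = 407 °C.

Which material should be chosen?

Screen on constraints: k ≥ 3.27 W/(m·K); max service T ≥ 702 °C. Survivors: option Y, option U.
Convert each candidate to consistent units, then evaluate M:
  option Y: σ_y = 1060 MPa, ρ = 8130 kg/m³
  option U: σ_y = 769.0 MPa, ρ = 3210 kg/m³
  option U: M = 240 kN·m/kg
  option Y: M = 130 kN·m/kg
Highest index: option U.

option U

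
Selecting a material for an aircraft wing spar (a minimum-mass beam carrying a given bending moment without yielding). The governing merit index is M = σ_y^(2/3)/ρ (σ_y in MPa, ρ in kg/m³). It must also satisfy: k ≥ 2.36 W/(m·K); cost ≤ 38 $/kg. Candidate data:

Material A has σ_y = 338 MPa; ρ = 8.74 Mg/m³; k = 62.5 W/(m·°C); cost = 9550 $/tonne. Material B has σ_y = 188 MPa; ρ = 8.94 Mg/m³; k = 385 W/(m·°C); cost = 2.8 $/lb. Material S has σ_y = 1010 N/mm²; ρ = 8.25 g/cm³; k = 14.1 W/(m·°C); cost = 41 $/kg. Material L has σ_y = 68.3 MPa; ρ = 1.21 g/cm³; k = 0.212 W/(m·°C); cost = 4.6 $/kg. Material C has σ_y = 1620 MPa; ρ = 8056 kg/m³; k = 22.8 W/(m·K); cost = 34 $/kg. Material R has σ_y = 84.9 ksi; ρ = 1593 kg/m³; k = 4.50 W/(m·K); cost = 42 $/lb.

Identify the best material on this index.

material C

Screen on constraints: k ≥ 2.36 W/(m·K); cost ≤ 38 $/kg. Survivors: material A, material B, material C.
Putting every candidate on a common basis:
  material A: σ_y = 338.0 MPa, ρ = 8740 kg/m³
  material B: σ_y = 188.0 MPa, ρ = 8940 kg/m³
  material C: σ_y = 1620 MPa, ρ = 8056 kg/m³
  material C: M = 17.1×10⁻³
  material A: M = 5.55×10⁻³
  material B: M = 3.67×10⁻³
Highest index: material C.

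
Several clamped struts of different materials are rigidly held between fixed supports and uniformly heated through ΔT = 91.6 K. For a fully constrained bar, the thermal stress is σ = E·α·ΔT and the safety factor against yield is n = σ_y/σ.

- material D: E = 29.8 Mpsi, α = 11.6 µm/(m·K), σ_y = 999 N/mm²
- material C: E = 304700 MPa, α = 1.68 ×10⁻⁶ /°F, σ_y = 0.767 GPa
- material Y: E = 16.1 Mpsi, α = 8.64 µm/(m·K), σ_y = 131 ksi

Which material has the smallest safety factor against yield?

material D

In consistent units (E in GPa, α in ×10⁻⁶/K, σ_y in MPa):
  material D: E = 205.5, α = 11.6, σ_y = 999.0 → σ = 218 MPa, n = 4.58
  material C: E = 304.7, α = 3.02, σ_y = 767.0 → σ = 84.4 MPa, n = 9.09
  material Y: E = 111.0, α = 8.64, σ_y = 903.2 → σ = 87.9 MPa, n = 10.3
Smallest n: material D with n = 4.58.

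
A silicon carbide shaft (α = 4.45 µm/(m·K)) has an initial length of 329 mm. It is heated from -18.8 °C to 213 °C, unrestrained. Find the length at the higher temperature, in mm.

329.34 mm

ΔT = 213 − (-18.8) = 231.8 K.
ΔL = α·L₀·ΔT = 4.45×10⁻⁶ × 329 mm × 231.8 K = 0.339 mm.
L = L₀ + ΔL = 329 + 0.339 = 329.34 mm.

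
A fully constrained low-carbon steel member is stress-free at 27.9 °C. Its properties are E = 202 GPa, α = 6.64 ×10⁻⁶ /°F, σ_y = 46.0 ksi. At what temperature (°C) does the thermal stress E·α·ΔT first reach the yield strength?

α = 6.64×10⁻⁶/°F × 9/5 = 12.0×10⁻⁶/K.
σ_y = 46.0 ksi = 317.2 MPa.
E·α·ΔT = 317.2 MPa ⇒ ΔT = 317.2 / (202.0×10³ × 12.0×10⁻⁶) = 131.4 K.
T = 27.9 + 131.4 = 159.3 °C.

159 °C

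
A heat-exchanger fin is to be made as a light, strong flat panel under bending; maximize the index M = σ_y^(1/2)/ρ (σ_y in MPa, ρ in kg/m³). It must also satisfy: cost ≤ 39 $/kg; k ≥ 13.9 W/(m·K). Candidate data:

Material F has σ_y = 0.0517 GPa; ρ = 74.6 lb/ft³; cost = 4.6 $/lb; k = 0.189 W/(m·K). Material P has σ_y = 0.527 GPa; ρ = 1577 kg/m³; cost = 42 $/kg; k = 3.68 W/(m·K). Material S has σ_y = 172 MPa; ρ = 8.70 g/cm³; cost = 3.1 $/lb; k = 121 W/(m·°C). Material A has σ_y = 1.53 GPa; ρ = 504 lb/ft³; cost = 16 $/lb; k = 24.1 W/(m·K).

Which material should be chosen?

Screen on constraints: cost ≤ 39 $/kg; k ≥ 13.9 W/(m·K). Survivors: material S, material A.
Normalizing units and computing the index:
  material S: σ_y = 172.0 MPa, ρ = 8700 kg/m³
  material A: σ_y = 1530 MPa, ρ = 8073 kg/m³
  material A: M = 4.85×10⁻³
  material S: M = 1.51×10⁻³
Material A ranks first.

material A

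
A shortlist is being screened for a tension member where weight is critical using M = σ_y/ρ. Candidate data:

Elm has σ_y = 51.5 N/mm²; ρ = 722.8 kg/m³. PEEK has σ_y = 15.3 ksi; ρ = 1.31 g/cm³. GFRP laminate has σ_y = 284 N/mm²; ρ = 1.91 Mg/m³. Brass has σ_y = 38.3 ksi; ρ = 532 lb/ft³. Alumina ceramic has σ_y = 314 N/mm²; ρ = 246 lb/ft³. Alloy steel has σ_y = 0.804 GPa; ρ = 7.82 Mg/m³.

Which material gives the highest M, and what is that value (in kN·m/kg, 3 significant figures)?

GFRP laminate, M = 149 kN·m/kg

Putting every candidate on a common basis:
  elm: σ_y = 51.50 MPa, ρ = 722.8 kg/m³
  PEEK: σ_y = 105.5 MPa, ρ = 1310 kg/m³
  GFRP laminate: σ_y = 284.0 MPa, ρ = 1910 kg/m³
  brass: σ_y = 264.1 MPa, ρ = 8522 kg/m³
  alumina ceramic: σ_y = 314.0 MPa, ρ = 3941 kg/m³
  alloy steel: σ_y = 804.0 MPa, ρ = 7820 kg/m³
  GFRP laminate: M = 149 kN·m/kg
  alloy steel: M = 103 kN·m/kg
  PEEK: M = 80.5 kN·m/kg
  alumina ceramic: M = 79.7 kN·m/kg
  elm: M = 71.3 kN·m/kg
  brass: M = 31.0 kN·m/kg
The maximum is for GFRP laminate.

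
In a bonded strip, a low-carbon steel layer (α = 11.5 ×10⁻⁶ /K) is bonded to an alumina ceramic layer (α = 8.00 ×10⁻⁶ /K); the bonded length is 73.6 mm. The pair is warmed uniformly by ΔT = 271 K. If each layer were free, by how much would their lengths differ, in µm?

Δα = |11.5 − 8.00|×10⁻⁶/K = 3.50×10⁻⁶/K.
ΔL_mismatch = Δα·L·ΔT = 3.50×10⁻⁶ × 73.6 mm × 271.0 K = 69.8 µm.

69.8 µm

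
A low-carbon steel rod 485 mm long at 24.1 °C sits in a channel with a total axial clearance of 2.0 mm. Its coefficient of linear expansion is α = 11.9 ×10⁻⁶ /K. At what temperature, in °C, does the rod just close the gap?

371 °C

α·L₀·ΔT = 2.0 mm ⇒ ΔT = 2.0 / (11.9×10⁻⁶ × 485.0) = 346.5 K.
T = 24.1 + 346.5 = 370.6 °C.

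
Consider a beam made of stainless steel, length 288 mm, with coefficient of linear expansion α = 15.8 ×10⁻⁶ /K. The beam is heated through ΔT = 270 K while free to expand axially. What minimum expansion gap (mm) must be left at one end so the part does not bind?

ΔL = α·L₀·ΔT = 15.8×10⁻⁶ × 288 mm × 270.0 K = 1.23 mm.

1.23 mm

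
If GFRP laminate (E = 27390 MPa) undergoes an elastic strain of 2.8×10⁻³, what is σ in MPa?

76.7 MPa

E = 27390 MPa = 27.39 GPa.
σ = E·ε = 27390 MPa × 2.8×10⁻³ = 76.7 MPa.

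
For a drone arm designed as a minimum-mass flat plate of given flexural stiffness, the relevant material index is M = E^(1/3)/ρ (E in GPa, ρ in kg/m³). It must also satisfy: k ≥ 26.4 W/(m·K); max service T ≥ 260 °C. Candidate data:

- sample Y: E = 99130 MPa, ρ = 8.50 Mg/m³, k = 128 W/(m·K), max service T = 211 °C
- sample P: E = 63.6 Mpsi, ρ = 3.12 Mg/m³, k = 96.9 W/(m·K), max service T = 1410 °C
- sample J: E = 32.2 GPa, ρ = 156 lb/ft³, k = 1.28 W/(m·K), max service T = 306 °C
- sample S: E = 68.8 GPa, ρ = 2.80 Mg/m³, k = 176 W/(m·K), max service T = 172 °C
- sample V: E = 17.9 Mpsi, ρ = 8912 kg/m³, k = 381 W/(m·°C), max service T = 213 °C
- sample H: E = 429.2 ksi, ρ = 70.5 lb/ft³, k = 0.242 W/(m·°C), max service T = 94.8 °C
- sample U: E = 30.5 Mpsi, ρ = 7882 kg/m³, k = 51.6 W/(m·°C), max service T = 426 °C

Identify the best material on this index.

sample P

Screen on constraints: k ≥ 26.4 W/(m·K); max service T ≥ 260 °C. Survivors: sample P, sample U.
Convert each candidate to consistent units, then evaluate M:
  sample P: E = 438.5 GPa, ρ = 3120 kg/m³
  sample U: E = 210.3 GPa, ρ = 7882 kg/m³
  sample P: M = 2.44×10⁻³
  sample U: M = 0.754×10⁻³
Sample P has the largest M.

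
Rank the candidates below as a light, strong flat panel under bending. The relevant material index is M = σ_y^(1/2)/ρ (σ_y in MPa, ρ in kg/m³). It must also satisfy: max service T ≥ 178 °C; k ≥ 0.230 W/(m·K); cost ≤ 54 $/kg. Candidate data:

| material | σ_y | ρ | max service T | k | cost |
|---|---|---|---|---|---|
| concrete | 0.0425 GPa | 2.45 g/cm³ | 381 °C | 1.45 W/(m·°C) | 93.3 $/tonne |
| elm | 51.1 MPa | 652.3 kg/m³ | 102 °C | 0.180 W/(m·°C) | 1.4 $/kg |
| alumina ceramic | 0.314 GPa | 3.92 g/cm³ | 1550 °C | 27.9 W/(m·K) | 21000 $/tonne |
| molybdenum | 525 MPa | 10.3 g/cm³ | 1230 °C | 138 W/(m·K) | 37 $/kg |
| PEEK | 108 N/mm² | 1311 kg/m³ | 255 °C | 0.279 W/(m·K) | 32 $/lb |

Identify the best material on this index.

alumina ceramic

Screen on constraints: max service T ≥ 178 °C; k ≥ 0.230 W/(m·K); cost ≤ 54 $/kg. Survivors: concrete, alumina ceramic, molybdenum.
Normalizing units and computing the index:
  concrete: σ_y = 42.50 MPa, ρ = 2450 kg/m³
  alumina ceramic: σ_y = 314.0 MPa, ρ = 3920 kg/m³
  molybdenum: σ_y = 525.0 MPa, ρ = 10300 kg/m³
  alumina ceramic: M = 4.52×10⁻³
  concrete: M = 2.66×10⁻³
  molybdenum: M = 2.22×10⁻³
Alumina ceramic has the largest M.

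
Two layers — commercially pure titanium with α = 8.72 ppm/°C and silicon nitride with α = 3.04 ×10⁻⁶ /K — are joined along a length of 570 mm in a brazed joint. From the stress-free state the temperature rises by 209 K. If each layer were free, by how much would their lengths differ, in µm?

Δα = |8.72 − 3.04|×10⁻⁶/K = 5.68×10⁻⁶/K.
ΔL_mismatch = Δα·L·ΔT = 5.68×10⁻⁶ × 570.0 mm × 209.0 K = 677 µm.

677 µm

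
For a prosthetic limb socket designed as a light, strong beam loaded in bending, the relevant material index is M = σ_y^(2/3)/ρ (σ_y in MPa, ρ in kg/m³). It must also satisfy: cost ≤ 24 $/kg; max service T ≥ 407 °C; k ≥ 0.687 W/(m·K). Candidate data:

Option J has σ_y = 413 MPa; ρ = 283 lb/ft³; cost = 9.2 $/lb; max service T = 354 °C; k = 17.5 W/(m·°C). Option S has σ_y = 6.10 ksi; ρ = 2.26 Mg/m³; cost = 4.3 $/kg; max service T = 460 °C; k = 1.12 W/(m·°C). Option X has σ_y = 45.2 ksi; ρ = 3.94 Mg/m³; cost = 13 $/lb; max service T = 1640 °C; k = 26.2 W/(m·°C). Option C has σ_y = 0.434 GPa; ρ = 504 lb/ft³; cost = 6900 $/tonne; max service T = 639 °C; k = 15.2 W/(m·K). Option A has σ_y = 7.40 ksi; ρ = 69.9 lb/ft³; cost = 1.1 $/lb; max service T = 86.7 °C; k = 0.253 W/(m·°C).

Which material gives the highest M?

Screen on constraints: cost ≤ 24 $/kg; max service T ≥ 407 °C; k ≥ 0.687 W/(m·K). Survivors: option S, option C.
After converting to SI:
  option S: σ_y = 42.06 MPa, ρ = 2260 kg/m³
  option C: σ_y = 434.0 MPa, ρ = 8073 kg/m³
  option C: M = 7.10×10⁻³
  option S: M = 5.35×10⁻³
Option C has the largest M.

option C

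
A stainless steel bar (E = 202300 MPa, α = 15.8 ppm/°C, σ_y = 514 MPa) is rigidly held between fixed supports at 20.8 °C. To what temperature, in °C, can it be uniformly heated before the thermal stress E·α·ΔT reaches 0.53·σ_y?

106 °C

E = 202300 MPa = 202.3 GPa.
E·α·ΔT = 272.4 MPa ⇒ ΔT = 272.4 / (202.3×10³ × 15.8×10⁻⁶) = 85.23 K.
T = 20.8 + 85.23 = 106.0 °C.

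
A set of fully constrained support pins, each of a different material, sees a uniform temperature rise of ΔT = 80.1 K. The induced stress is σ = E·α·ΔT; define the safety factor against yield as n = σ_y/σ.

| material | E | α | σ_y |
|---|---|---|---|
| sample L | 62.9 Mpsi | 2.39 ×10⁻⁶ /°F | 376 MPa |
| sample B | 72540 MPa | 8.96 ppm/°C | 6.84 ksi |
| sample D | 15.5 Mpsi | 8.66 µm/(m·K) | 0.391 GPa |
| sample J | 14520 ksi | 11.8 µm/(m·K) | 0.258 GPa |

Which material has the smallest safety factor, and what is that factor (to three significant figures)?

In consistent units (E in GPa, α in ×10⁻⁶/K, σ_y in MPa):
  sample L: E = 433.7, α = 4.30, σ_y = 376.0 → σ = 149 MPa, n = 2.52
  sample B: E = 72.54, α = 8.96, σ_y = 47.16 → σ = 52.1 MPa, n = 0.906
  sample D: E = 106.9, α = 8.66, σ_y = 391.0 → σ = 74.1 MPa, n = 5.27
  sample J: E = 100.1, α = 11.8, σ_y = 258.0 → σ = 94.6 MPa, n = 2.73
Smallest n: sample B with n = 0.906.

sample B, n = 0.906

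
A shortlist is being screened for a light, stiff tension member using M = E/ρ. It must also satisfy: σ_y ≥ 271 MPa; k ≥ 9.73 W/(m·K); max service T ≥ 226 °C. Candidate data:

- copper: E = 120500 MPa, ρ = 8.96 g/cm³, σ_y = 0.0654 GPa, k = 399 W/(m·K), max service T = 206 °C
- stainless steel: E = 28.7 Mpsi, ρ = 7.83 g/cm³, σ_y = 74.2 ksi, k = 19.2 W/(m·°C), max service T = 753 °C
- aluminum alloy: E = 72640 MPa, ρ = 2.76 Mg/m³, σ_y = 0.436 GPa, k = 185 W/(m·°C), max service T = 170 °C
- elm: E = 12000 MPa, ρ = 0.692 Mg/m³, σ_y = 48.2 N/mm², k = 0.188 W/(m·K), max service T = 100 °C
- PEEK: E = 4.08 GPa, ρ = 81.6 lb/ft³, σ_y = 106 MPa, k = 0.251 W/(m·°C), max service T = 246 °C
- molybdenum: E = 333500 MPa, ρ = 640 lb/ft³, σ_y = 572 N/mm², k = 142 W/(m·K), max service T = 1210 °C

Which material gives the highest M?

molybdenum

Screen on constraints: σ_y ≥ 271 MPa; k ≥ 9.73 W/(m·K); max service T ≥ 226 °C. Survivors: stainless steel, molybdenum.
Putting every candidate on a common basis:
  stainless steel: E = 197.9 GPa, ρ = 7830 kg/m³
  molybdenum: E = 333.5 GPa, ρ = 10250 kg/m³
  molybdenum: M = 32.5 MN·m/kg
  stainless steel: M = 25.3 MN·m/kg
The maximum is for molybdenum.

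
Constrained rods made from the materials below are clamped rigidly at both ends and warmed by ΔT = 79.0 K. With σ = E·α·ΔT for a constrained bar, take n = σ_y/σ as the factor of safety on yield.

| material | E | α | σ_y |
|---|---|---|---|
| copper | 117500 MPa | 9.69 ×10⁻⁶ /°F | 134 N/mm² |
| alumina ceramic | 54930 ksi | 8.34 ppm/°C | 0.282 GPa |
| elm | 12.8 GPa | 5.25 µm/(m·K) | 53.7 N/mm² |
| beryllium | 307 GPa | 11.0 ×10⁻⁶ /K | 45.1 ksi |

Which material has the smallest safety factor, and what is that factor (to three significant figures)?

In consistent units (E in GPa, α in ×10⁻⁶/K, σ_y in MPa):
  copper: E = 117.5, α = 17.4, σ_y = 134.0 → σ = 162 MPa, n = 0.828
  alumina ceramic: E = 378.7, α = 8.34, σ_y = 282.0 → σ = 250 MPa, n = 1.13
  elm: E = 12.80, α = 5.25, σ_y = 53.70 → σ = 5.31 MPa, n = 10.1
  beryllium: E = 307.0, α = 11.0, σ_y = 311.0 → σ = 267 MPa, n = 1.17
Copper has the lowest safety factor, n = 0.828.

copper, n = 0.828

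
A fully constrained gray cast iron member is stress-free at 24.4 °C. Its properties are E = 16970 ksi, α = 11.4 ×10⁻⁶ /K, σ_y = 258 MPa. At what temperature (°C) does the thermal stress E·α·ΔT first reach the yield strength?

E = 16970 ksi = 117.0 GPa.
E·α·ΔT = 258.0 MPa ⇒ ΔT = 258.0 / (117.0×10³ × 11.4×10⁻⁶) = 193.4 K.
T = 24.4 + 193.4 = 217.8 °C.

218 °C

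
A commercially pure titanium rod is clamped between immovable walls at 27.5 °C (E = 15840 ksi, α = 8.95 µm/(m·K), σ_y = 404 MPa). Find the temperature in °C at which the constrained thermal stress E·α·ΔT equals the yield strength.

E = 15840 ksi = 109.2 GPa.
E·α·ΔT = 404.0 MPa ⇒ ΔT = 404.0 / (109.2×10³ × 8.95×10⁻⁶) = 413.3 K.
T = 27.5 + 413.3 = 440.8 °C.

441 °C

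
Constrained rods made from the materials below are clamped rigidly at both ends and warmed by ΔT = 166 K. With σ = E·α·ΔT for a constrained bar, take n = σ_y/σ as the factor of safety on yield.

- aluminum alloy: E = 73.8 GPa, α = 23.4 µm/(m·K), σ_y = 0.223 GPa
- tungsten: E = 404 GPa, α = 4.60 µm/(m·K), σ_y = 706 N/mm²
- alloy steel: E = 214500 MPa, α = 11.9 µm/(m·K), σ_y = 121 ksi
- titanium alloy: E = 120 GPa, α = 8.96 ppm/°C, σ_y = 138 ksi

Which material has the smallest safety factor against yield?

aluminum alloy

Per material, after unit conversion:
  aluminum alloy: E = 73.80, α = 23.4, σ_y = 223.0 → σ = 287 MPa, n = 0.778
  tungsten: E = 404.0, α = 4.60, σ_y = 706.0 → σ = 308 MPa, n = 2.29
  alloy steel: E = 214.5, α = 11.9, σ_y = 834.3 → σ = 424 MPa, n = 1.97
  titanium alloy: E = 120.0, α = 8.96, σ_y = 951.5 → σ = 178 MPa, n = 5.33
Aluminum alloy has the lowest safety factor, n = 0.778.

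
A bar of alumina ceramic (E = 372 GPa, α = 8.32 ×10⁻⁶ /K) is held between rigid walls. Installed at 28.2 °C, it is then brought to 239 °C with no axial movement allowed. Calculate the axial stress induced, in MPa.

652 MPa

ΔT = 210.8 K. Constrained thermal stress σ = E·α·ΔT = 372.0×10³ MPa × 8.32×10⁻⁶ × 210.8 = 652 MPa (compressive).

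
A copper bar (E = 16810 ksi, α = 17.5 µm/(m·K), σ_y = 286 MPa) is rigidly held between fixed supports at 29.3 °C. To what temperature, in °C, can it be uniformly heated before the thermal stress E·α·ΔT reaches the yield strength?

E = 16810 ksi = 115.9 GPa.
E·α·ΔT = 286.0 MPa ⇒ ΔT = 286.0 / (115.9×10³ × 17.5×10⁻⁶) = 141.0 K.
T = 29.3 + 141.0 = 170.3 °C.

170 °C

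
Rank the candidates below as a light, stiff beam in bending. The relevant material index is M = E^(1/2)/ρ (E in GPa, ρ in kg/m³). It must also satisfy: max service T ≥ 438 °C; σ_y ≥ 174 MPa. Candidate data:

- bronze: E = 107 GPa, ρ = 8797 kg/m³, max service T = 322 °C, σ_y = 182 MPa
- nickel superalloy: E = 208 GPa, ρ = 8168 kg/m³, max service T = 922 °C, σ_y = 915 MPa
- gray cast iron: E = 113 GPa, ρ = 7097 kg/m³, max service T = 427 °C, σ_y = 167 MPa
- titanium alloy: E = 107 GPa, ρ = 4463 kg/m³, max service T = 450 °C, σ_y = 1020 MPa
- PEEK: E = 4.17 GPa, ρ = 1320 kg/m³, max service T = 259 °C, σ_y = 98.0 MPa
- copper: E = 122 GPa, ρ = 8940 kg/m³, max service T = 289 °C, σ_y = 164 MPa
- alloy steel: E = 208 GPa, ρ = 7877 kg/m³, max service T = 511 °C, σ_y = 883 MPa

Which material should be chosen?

Screen on constraints: max service T ≥ 438 °C; σ_y ≥ 174 MPa. Survivors: nickel superalloy, titanium alloy, alloy steel.
Evaluate M for each candidate:
  titanium alloy: M = 2.32×10⁻³
  alloy steel: M = 1.83×10⁻³
  nickel superalloy: M = 1.77×10⁻³
The maximum is for titanium alloy.

titanium alloy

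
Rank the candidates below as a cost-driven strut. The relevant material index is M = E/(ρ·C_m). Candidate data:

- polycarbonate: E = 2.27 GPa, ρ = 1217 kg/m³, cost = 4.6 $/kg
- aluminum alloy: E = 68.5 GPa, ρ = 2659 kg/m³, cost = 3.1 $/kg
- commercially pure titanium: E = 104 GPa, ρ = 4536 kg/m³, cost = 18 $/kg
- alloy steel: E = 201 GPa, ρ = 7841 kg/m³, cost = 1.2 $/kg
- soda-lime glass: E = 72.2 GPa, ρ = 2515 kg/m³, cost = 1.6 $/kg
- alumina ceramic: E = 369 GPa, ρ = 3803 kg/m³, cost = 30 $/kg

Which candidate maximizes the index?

alloy steel

Per-candidate index values:
  alloy steel: M = 21.4 MN·m per $
  soda-lime glass: M = 17.9 MN·m per $
  aluminum alloy: M = 8.31 MN·m per $
  alumina ceramic: M = 3.23 MN·m per $
  commercially pure titanium: M = 1.27 MN·m per $
  polycarbonate: M = 0.405 MN·m per $
Alloy steel has the largest M.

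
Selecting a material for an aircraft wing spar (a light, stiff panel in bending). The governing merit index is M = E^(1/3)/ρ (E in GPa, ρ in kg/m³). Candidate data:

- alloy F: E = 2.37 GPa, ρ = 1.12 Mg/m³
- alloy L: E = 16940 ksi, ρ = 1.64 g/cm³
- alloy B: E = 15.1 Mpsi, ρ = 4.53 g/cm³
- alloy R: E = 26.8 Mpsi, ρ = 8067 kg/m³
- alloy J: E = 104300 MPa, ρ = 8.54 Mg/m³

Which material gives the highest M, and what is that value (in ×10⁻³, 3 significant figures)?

alloy L, M = 2.98×10⁻³

After converting to SI:
  alloy F: E = 2.370 GPa, ρ = 1120 kg/m³
  alloy L: E = 116.8 GPa, ρ = 1640 kg/m³
  alloy B: E = 104.1 GPa, ρ = 4530 kg/m³
  alloy R: E = 184.8 GPa, ρ = 8067 kg/m³
  alloy J: E = 104.3 GPa, ρ = 8540 kg/m³
  alloy L: M = 2.98×10⁻³
  alloy F: M = 1.19×10⁻³
  alloy B: M = 1.04×10⁻³
  alloy R: M = 0.706×10⁻³
  alloy J: M = 0.551×10⁻³
Highest index: alloy L.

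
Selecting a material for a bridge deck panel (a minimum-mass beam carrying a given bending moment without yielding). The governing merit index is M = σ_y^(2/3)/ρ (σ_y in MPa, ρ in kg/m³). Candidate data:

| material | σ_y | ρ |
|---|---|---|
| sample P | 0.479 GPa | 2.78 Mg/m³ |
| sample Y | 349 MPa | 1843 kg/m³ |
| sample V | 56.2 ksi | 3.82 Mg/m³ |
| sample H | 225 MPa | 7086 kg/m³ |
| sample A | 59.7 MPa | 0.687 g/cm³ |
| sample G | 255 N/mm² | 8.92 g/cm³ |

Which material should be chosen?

sample Y

In SI units:
  sample P: σ_y = 479.0 MPa, ρ = 2780 kg/m³
  sample Y: σ_y = 349.0 MPa, ρ = 1843 kg/m³
  sample V: σ_y = 387.5 MPa, ρ = 3820 kg/m³
  sample H: σ_y = 225.0 MPa, ρ = 7086 kg/m³
  sample A: σ_y = 59.70 MPa, ρ = 687.0 kg/m³
  sample G: σ_y = 255.0 MPa, ρ = 8920 kg/m³
  sample Y: M = 26.9×10⁻³
  sample A: M = 22.2×10⁻³
  sample P: M = 22.0×10⁻³
  sample V: M = 13.9×10⁻³
  sample H: M = 5.22×10⁻³
  sample G: M = 4.51×10⁻³
Sample Y ranks first.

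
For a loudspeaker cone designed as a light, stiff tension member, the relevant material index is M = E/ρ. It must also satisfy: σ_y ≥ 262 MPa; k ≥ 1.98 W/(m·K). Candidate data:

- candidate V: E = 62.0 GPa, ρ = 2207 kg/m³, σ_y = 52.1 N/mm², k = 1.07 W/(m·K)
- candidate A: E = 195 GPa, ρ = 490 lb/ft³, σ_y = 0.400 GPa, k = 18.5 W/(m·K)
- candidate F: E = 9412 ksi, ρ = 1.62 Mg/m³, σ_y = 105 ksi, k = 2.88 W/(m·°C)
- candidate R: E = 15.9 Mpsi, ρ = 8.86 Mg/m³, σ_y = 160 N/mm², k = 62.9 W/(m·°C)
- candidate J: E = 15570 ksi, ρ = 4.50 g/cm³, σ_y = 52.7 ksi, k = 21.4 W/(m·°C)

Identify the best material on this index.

candidate F

Screen on constraints: σ_y ≥ 262 MPa; k ≥ 1.98 W/(m·K). Survivors: candidate A, candidate F, candidate J.
In SI units:
  candidate A: E = 195.0 GPa, ρ = 7849 kg/m³
  candidate F: E = 64.89 GPa, ρ = 1620 kg/m³
  candidate J: E = 107.4 GPa, ρ = 4500 kg/m³
  candidate F: M = 40.1 MN·m/kg
  candidate A: M = 24.8 MN·m/kg
  candidate J: M = 23.9 MN·m/kg
Candidate F ranks first.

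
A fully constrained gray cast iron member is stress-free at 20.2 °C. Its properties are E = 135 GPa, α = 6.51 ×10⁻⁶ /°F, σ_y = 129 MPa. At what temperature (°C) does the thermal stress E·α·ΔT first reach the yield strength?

102 °C

α = 6.51×10⁻⁶/°F × 9/5 = 11.7×10⁻⁶/K.
E·α·ΔT = 129.0 MPa ⇒ ΔT = 129.0 / (135.0×10³ × 11.7×10⁻⁶) = 81.55 K.
T = 20.2 + 81.55 = 101.7 °C.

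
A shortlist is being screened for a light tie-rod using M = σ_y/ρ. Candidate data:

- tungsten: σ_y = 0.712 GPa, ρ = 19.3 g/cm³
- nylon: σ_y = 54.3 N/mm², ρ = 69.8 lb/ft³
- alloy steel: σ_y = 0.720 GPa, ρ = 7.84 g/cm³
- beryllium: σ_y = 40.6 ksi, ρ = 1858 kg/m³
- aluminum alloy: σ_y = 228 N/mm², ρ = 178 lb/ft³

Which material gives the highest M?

beryllium

Putting every candidate on a common basis:
  tungsten: σ_y = 712.0 MPa, ρ = 19300 kg/m³
  nylon: σ_y = 54.30 MPa, ρ = 1118 kg/m³
  alloy steel: σ_y = 720.0 MPa, ρ = 7840 kg/m³
  beryllium: σ_y = 279.9 MPa, ρ = 1858 kg/m³
  aluminum alloy: σ_y = 228.0 MPa, ρ = 2851 kg/m³
  beryllium: M = 151 kN·m/kg
  alloy steel: M = 91.8 kN·m/kg
  aluminum alloy: M = 80.0 kN·m/kg
  nylon: M = 48.6 kN·m/kg
  tungsten: M = 36.9 kN·m/kg
The maximum is for beryllium.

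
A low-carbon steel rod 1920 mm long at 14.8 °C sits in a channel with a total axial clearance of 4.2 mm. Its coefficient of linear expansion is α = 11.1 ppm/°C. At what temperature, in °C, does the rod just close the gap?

α·L₀·ΔT = 4.2 mm ⇒ ΔT = 4.2 / (11.1×10⁻⁶ × 1920.0) = 197.1 K.
T = 14.8 + 197.1 = 211.9 °C.

212 °C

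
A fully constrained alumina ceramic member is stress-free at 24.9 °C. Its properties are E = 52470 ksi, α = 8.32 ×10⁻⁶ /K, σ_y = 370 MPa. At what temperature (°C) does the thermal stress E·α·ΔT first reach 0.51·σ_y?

87.6 °C

E = 52470 ksi = 361.8 GPa.
E·α·ΔT = 188.7 MPa ⇒ ΔT = 188.7 / (361.8×10³ × 8.32×10⁻⁶) = 62.69 K.
T = 24.9 + 62.69 = 87.59 °C.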